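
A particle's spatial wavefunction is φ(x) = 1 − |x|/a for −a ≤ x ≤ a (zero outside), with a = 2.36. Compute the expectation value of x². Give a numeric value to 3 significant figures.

0.557

⟨x²⟩ = ∫ x²·|φ|² dx / ∫|φ|² dx (integrals over the domain).
φ is even, so ∫ over [−a, a] = 2∫₀ᵃ with φ = 1 − x/a there: ∫₀ᵃ (1 − x/a)² dx = a/3, ∫₀ᵃ x²(1 − x/a)² dx = a³/30, ∫₀ᵃ x⁴(1 − x/a)² dx = a⁵/105.
State is unnormalized: ∫|φ|² dx = 1.5733, and ∫φ*·x²·φ dx = 0.87628, so ⟨x²⟩ = 0.87628 / 1.5733.
⟨x²⟩ = 0.55696.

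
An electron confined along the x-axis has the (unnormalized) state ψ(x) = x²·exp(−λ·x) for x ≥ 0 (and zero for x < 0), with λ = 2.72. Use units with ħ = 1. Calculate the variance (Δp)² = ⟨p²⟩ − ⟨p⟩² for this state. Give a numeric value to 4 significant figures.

2.466

Compute ⟨p⟩ and ⟨p²⟩ separately; (Δp)² = ⟨p²⟩ − ⟨p⟩².
Differentiate x²·exp(−λ·x) with the product rule; every integrand then reduces to terms xʲ·e^(−2λx) on [0, ∞), with ∫₀^∞ xʲ·e^(−2λx) dx = j!/(2λ)^(j+1).
Normalization: ∫|ψ|² dx = 0.0050375.
⟨p⟩ = 0.0000 and ⟨p²⟩ = 2.4661.
(Δp)² = 2.4661 − (0.0000)² = 2.4661.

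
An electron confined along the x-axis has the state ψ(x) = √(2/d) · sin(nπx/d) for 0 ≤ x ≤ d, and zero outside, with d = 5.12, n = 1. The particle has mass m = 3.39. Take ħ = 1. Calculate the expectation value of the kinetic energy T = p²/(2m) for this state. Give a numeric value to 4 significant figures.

T = −(ħ²/2m) d²/dx², so ⟨T⟩ = −(ħ²/2m) ∫ ψ*·ψ'' dx; with m = 3.39.
d/dx sin(nπx/d) = (nπ/d)·cos(nπx/d) and d²/dx² sin(nπx/d) = −(nπ/d)²·sin(nπx/d); on 0 ≤ x ≤ d, ∫sin²(nπx/d) dx = d/2 and ∫sin(nπx/d)·cos(nπx/d) dx = 0.
⟨T⟩ = 0.055530.

0.05553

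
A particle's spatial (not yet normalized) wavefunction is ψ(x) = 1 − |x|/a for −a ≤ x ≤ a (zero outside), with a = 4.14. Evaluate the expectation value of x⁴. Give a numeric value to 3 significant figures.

⟨x⁴⟩ = ∫ x⁴·|ψ|² dx / ∫|ψ|² dx (integrals over the domain).
ψ is even, so ∫ over [−a, a] = 2∫₀ᵃ with ψ = 1 − x/a there: ∫₀ᵃ (1 − x/a)² dx = a/3, ∫₀ᵃ x²(1 − x/a)² dx = a³/30, ∫₀ᵃ x⁴(1 − x/a)² dx = a⁵/105.
State is unnormalized: ∫|ψ|² dx = 2.7600, and ∫ψ*·x⁴·ψ dx = 23.166, so ⟨x⁴⟩ = 23.166 / 2.7600.
⟨x⁴⟩ = 8.3933.

8.39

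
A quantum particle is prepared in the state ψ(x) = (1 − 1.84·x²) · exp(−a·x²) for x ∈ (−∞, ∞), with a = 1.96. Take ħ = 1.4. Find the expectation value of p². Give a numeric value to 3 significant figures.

10.2

p² ψ = −ħ² d²ψ/dx²; ⟨p²⟩ = −ħ² ∫ ψ*·ψ'' dx / ∫|ψ|² dx.
Expand each integrand as polynomial × e^(−2ax²) and use ∫x^(2j)·e^(−2ax²) dx = (2j−1)!!/(4a)^j · √(π/(2a)), odd powers → 0; here √(π/(2a)) = 0.89522. Differentiate with the product rule, d/dx e^(−ax²) = −2ax·e^(−ax²).
State is unnormalized: ∫|ψ|² dx = 0.62295, and ∫ψ*·(−ħ² ψ'') dx = 6.3794, so ⟨p²⟩ = 6.3794 / 0.62295.
⟨p²⟩ = 10.241.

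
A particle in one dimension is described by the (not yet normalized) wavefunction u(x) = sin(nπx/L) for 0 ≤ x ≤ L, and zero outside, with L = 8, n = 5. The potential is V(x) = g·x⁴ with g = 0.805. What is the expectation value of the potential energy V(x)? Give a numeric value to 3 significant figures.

646.

⟨V⟩ = ∫ V(x)·|u|² dx / ∫|u|² dx.
With sin²θ = (1 − cos2θ)/2 on 0 ≤ x ≤ L: ∫sin²(nπx/L) dx = L/2, ∫x·sin²(nπx/L) dx = L²/4, ∫x²·sin²(nπx/L) dx = L³·(1/6 − 1/(4n²π²)); higher powers xᵏ the same way, integrating xᵏ·cos(2nπx/L) by parts.
State is unnormalized: ∫|u|² dx = 4.0000, and ∫u*·V(x)·u dx = 2584.7, so ⟨V⟩ = 2584.7 / 4.0000.
⟨V⟩ = 646.17.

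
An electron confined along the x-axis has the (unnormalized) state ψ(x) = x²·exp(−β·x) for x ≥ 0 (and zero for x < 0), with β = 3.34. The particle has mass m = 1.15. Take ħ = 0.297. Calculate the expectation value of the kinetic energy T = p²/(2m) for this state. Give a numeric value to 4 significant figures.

T = −(ħ²/2m) d²/dx², so ⟨T⟩ = −(ħ²/2m) ∫ ψ*·ψ'' dx / ∫|ψ|² dx; with m = 1.15.
Differentiate x²·exp(−β·x) with the product rule; every integrand then reduces to terms xʲ·e^(−2βx) on [0, ∞), with ∫₀^∞ xʲ·e^(−2βx) dx = j!/(2β)^(j+1).
State is unnormalized: ∫|ψ|² dx = 0.0018044, and ∫ψ*·(−ħ²/2m · ψ'') dx = 0.00025733, so ⟨T⟩ = 0.00025733 / 0.0018044.
⟨T⟩ = 0.14261.

0.1426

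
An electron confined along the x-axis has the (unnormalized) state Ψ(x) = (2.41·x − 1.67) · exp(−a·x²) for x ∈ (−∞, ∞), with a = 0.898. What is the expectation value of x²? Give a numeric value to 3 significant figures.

0.483

⟨x²⟩ = ∫ x²·|Ψ|² dx / ∫|Ψ|² dx (integrals over the domain).
Expand each integrand as polynomial × e^(−2ax²) and use ∫x^(2j)·e^(−2ax²) dx = (2j−1)!!/(4a)^j · √(π/(2a)), odd powers → 0; here √(π/(2a)) = 1.3226.
State is unnormalized: ∫|Ψ|² dx = 5.8271, and ∫Ψ*·x²·Ψ dx = 2.8130, so ⟨x²⟩ = 2.8130 / 5.8271.
⟨x²⟩ = 0.48274.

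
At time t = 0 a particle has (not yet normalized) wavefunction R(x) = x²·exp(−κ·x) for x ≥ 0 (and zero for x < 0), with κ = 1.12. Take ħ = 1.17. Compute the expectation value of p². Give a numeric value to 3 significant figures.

0.572

p² R = −ħ² d²R/dx²; ⟨p²⟩ = −ħ² ∫ R*·R'' dx / ∫|R|² dx.
Differentiate x²·exp(−κ·x) with the product rule; every integrand then reduces to terms xʲ·e^(−2κx) on [0, ∞), with ∫₀^∞ xʲ·e^(−2κx) dx = j!/(2κ)^(j+1).
State is unnormalized: ∫|R|² dx = 0.42557, and ∫R*·(−ħ² R'') dx = 0.24359, so ⟨p²⟩ = 0.24359 / 0.42557.
⟨p²⟩ = 0.57238.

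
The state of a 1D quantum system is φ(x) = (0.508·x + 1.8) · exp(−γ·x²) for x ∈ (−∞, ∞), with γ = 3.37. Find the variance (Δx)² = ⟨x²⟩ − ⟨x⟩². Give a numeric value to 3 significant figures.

0.0733

Compute ⟨x⟩ and ⟨x²⟩ separately, then (Δx)² = ⟨x²⟩ − ⟨x⟩².
Expand each integrand as polynomial × e^(−2γx²) and use ∫x^(2j)·e^(−2γx²) dx = (2j−1)!!/(4γ)^j · √(π/(2γ)), odd powers → 0; here √(π/(2γ)) = 0.68272.
Normalization: ∫|φ|² dx = 2.2251.
⟨x⟩ = 0.041627 and ⟨x²⟩ = 0.075055.
(Δx)² = 0.075055 − (0.041627)² = 0.073323.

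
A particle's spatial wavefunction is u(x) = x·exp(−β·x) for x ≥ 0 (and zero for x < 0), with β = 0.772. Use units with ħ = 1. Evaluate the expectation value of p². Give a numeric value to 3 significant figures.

p² u = −ħ² d²u/dx²; ⟨p²⟩ = −ħ² ∫ u*·u'' dx / ∫|u|² dx.
Differentiate x·exp(−β·x) with the product rule; every integrand then reduces to terms xʲ·e^(−2βx) on [0, ∞), with ∫₀^∞ xʲ·e^(−2βx) dx = j!/(2β)^(j+1).
State is unnormalized: ∫|u|² dx = 0.54336, and ∫u*·(−ħ² u'') dx = 0.32383, so ⟨p²⟩ = 0.32383 / 0.54336.
⟨p²⟩ = 0.59598.

0.596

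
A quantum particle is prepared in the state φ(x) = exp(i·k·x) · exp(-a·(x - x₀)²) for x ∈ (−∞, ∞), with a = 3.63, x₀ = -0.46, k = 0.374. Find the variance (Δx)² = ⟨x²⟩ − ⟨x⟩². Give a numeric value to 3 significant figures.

0.0689

Compute ⟨x⟩ and ⟨x²⟩ separately, then (Δx)² = ⟨x²⟩ − ⟨x⟩².
Gaussian moments (u = x − x₀): ∫u^(2j)·e^(−2au²) du = (2j−1)!!/(4a)^j · √(π/(2a)), odd powers integrate to 0; here √(π/(2a)) = 0.65782.
Normalization: ∫|φ|² dx = 0.65782.
⟨x⟩ = -0.46000 and ⟨x²⟩ = 0.28047.
(Δx)² = 0.28047 − (-0.46000)² = 0.068871.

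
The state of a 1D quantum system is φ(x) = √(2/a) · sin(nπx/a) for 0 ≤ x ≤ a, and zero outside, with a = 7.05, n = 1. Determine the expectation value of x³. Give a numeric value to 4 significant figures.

⟨x³⟩ = ∫ x³·|φ|² dx (integrals over the domain).
With sin²θ = (1 − cos2θ)/2 on 0 ≤ x ≤ a: ∫sin²(nπx/a) dx = a/2, ∫x·sin²(nπx/a) dx = a²/4, ∫x²·sin²(nπx/a) dx = a³·(1/6 − 1/(4n²π²)); higher powers xᵏ the same way, integrating xᵏ·cos(2nπx/a) by parts.
⟨x³⟩ = 60.973.

60.97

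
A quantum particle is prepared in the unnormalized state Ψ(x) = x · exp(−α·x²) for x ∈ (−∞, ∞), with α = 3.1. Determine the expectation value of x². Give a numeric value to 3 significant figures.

⟨x²⟩ = ∫ x²·|Ψ|² dx / ∫|Ψ|² dx (integrals over the domain).
Expand each integrand as polynomial × e^(−2αx²) and use ∫x^(2j)·e^(−2αx²) dx = (2j−1)!!/(4α)^j · √(π/(2α)), odd powers → 0; here √(π/(2α)) = 0.71183.
State is unnormalized: ∫|Ψ|² dx = 0.057406, and ∫Ψ*·x²·Ψ dx = 0.013889, so ⟨x²⟩ = 0.013889 / 0.057406.
⟨x²⟩ = 0.24194.

0.242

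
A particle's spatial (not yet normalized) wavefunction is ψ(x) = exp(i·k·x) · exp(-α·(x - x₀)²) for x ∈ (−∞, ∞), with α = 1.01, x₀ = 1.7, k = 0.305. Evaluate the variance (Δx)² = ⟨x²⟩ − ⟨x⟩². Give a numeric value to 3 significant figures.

0.248

Compute ⟨x⟩ and ⟨x²⟩ separately, then (Δx)² = ⟨x²⟩ − ⟨x⟩².
Gaussian moments (u = x − x₀): ∫u^(2j)·e^(−2αu²) du = (2j−1)!!/(4α)^j · √(π/(2α)), odd powers integrate to 0; here √(π/(2α)) = 1.2471.
Normalization: ∫|ψ|² dx = 1.2471.
⟨x⟩ = 1.7000 and ⟨x²⟩ = 3.1375.
(Δx)² = 3.1375 − (1.7000)² = 0.24752.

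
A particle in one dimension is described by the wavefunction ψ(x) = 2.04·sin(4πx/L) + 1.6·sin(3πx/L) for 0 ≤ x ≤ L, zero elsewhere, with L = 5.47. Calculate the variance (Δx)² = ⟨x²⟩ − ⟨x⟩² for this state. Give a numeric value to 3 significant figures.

1.26

Compute ⟨x⟩ and ⟨x²⟩ separately, then (Δx)² = ⟨x²⟩ − ⟨x⟩².
On 0 ≤ x ≤ L (j ≠ l): ∫sin²(jπx/L) dx = L/2, ∫sin(jπx/L)·sin(lπx/L) dx = 0; diagonal moments ∫x·sin²(jπx/L) dx = L²/4, ∫x²·sin²(jπx/L) dx = L³·(1/6 − 1/(4j²π²)); cross terms ∫x·sin(jπx/L)·sin(lπx/L) dx = 0 for j + l even and −4jlL²/(π²(j² − l²)²) for j + l odd, ∫x²·sin(jπx/L)·sin(lπx/L) dx = (−1)^(j+l)·4jlL³/(π²(j² − l²)²); higher powers the same way via product-to-sum and parts.
Normalization: ∫|ψ|² dx = 18.384.
⟨x⟩ = 1.6804 and ⟨x²⟩ = 4.0824.
(Δx)² = 4.0824 − (1.6804)² = 1.2585.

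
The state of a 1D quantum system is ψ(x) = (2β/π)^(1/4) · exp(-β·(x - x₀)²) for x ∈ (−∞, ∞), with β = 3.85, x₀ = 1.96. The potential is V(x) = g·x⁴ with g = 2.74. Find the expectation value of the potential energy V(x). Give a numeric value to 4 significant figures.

44.57

⟨V⟩ = ∫ V(x)·|ψ|² dx.
Gaussian moments (u = x − x₀): ∫u^(2j)·e^(−2βu²) du = (2j−1)!!/(4β)^j · √(π/(2β)), odd powers integrate to 0; here √(π/(2β)) = 0.63875.
⟨V⟩ = 44.572.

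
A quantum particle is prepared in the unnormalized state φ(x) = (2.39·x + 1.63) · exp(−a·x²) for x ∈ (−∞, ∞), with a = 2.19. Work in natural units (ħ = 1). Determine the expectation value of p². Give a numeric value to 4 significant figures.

p² φ = −ħ² d²φ/dx²; ⟨p²⟩ = −ħ² ∫ φ*·φ'' dx / ∫|φ|² dx.
Expand each integrand as polynomial × e^(−2ax²) and use ∫x^(2j)·e^(−2ax²) dx = (2j−1)!!/(4a)^j · √(π/(2a)), odd powers → 0; here √(π/(2a)) = 0.84691. Differentiate with the product rule, d/dx e^(−ax²) = −2ax·e^(−ax²).
State is unnormalized: ∫|φ|² dx = 2.8024, and ∫φ*·(−ħ² φ'') dx = 8.5561, so ⟨p²⟩ = 8.5561 / 2.8024.
⟨p²⟩ = 3.0531.

3.053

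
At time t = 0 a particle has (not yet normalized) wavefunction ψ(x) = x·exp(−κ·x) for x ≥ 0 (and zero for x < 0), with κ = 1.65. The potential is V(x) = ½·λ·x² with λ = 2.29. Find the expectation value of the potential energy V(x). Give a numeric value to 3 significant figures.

1.26

⟨V⟩ = ∫ V(x)·|ψ|² dx / ∫|ψ|² dx.
Every integrand reduces to terms xʲ·e^(−2κx) on [0, ∞); use ∫₀^∞ xʲ·e^(−2κx) dx = j!/(2κ)^(j+1).
State is unnormalized: ∫|ψ|² dx = 0.055653, and ∫ψ*·V(x)·ψ dx = 0.070218, so ⟨V⟩ = 0.070218 / 0.055653.
⟨V⟩ = 1.2617.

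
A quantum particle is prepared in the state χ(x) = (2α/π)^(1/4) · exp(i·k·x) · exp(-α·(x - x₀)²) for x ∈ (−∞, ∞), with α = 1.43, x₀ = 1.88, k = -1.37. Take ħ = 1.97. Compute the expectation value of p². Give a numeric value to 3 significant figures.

12.8

p² χ = −ħ² d²χ/dx²; ⟨p²⟩ = −ħ² ∫ χ*·χ'' dx.
Gaussian moments (u = x − x₀): ∫u^(2j)·e^(−2αu²) du = (2j−1)!!/(4α)^j · √(π/(2α)), odd powers integrate to 0; here √(π/(2α)) = 1.0481. Derivatives: χ′ = (ik − 2αu)·χ, χ″ = ((ik − 2αu)² − 2α)·χ; the odd-in-u pieces drop out.
⟨p²⟩ = 12.834.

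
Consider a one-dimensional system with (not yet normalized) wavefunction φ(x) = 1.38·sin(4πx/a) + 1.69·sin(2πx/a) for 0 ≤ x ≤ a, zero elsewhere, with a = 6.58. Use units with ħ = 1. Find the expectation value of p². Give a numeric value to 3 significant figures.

2.01

p² φ = −ħ² d²φ/dx²; ⟨p²⟩ = −ħ² ∫ φ*·φ'' dx / ∫|φ|² dx.
d²/dx² sin(jπx/a) = −(jπ/a)²·sin(jπx/a); on 0 ≤ x ≤ a, ∫sin²(jπx/a) dx = a/2 and ∫sin(jπx/a)·sin(lπx/a) dx = 0 for j ≠ l, so only diagonal terms survive in ∫|φ|² and ∫φ·φ″; ∫φ·φ′ dx = [φ²/2] between the walls = 0.
State is unnormalized: ∫|φ|² dx = 15.662, and ∫φ*·(−ħ² φ'') dx = 31.420, so ⟨p²⟩ = 31.420 / 15.662.
⟨p²⟩ = 2.0061.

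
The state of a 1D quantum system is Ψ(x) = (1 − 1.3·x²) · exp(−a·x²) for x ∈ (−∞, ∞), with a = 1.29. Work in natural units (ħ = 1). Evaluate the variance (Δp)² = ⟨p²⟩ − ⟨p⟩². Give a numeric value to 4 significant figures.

3.661

Compute ⟨p⟩ and ⟨p²⟩ separately; (Δp)² = ⟨p²⟩ − ⟨p⟩².
Expand each integrand as polynomial × e^(−2ax²) and use ∫x^(2j)·e^(−2ax²) dx = (2j−1)!!/(4a)^j · √(π/(2a)), odd powers → 0; here √(π/(2a)) = 1.1035. Differentiate with the product rule, d/dx e^(−ax²) = −2ax·e^(−ax²).
Normalization: ∫|Ψ|² dx = 0.75759.
⟨p⟩ = 0.0000 and ⟨p²⟩ = 3.6606.
(Δp)² = 3.6606 − (0.0000)² = 3.6606.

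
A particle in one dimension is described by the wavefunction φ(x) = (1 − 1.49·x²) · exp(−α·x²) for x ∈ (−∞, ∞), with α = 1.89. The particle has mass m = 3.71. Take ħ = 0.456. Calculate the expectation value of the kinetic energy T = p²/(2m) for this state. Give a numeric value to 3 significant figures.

0.122

T = −(ħ²/2m) d²/dx², so ⟨T⟩ = −(ħ²/2m) ∫ φ*·φ'' dx / ∫|φ|² dx; with m = 3.71.
Expand each integrand as polynomial × e^(−2αx²) and use ∫x^(2j)·e^(−2αx²) dx = (2j−1)!!/(4α)^j · √(π/(2α)), odd powers → 0; here √(π/(2α)) = 0.91165. Differentiate with the product rule, d/dx e^(−αx²) = −2αx·e^(−αx²).
State is unnormalized: ∫|φ|² dx = 0.65853, and ∫φ*·(−ħ²/2m · φ'') dx = 0.080448, so ⟨T⟩ = 0.080448 / 0.65853.
⟨T⟩ = 0.12216.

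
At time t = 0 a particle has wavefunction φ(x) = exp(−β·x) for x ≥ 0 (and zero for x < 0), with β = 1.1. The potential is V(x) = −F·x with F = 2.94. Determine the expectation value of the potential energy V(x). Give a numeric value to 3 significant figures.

-1.34

⟨V⟩ = ∫ V(x)·|φ|² dx / ∫|φ|² dx.
Every integrand reduces to terms xʲ·e^(−2βx) on [0, ∞); use ∫₀^∞ xʲ·e^(−2βx) dx = j!/(2β)^(j+1).
State is unnormalized: ∫|φ|² dx = 0.45455, and ∫φ*·V(x)·φ dx = -0.60744, so ⟨V⟩ = -0.60744 / 0.45455.
⟨V⟩ = -1.3364.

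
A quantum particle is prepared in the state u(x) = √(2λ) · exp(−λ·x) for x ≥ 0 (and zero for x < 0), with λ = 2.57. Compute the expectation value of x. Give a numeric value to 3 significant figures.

0.195

⟨x⟩ = ∫ x·|u|² dx (integrals over the domain).
Every integrand reduces to terms xʲ·e^(−2λx) on [0, ∞); use ∫₀^∞ xʲ·e^(−2λx) dx = j!/(2λ)^(j+1).
⟨x⟩ = 0.19455.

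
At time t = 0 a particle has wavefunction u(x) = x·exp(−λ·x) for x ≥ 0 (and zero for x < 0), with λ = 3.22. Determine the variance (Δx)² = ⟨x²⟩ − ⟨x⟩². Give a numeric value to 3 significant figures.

Compute ⟨x⟩ and ⟨x²⟩ separately, then (Δx)² = ⟨x²⟩ − ⟨x⟩².
Every integrand reduces to terms xʲ·e^(−2λx) on [0, ∞); use ∫₀^∞ xʲ·e^(−2λx) dx = j!/(2λ)^(j+1).
Normalization: ∫|u|² dx = 0.0074881.
⟨x⟩ = 0.46584 and ⟨x²⟩ = 0.28934.
(Δx)² = 0.28934 − (0.46584)² = 0.072335.

0.0723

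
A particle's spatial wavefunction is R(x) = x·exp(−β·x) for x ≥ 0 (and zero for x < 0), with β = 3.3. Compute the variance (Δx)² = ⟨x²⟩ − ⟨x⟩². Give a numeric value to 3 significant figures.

Compute ⟨x⟩ and ⟨x²⟩ separately, then (Δx)² = ⟨x²⟩ − ⟨x⟩².
Every integrand reduces to terms xʲ·e^(−2βx) on [0, ∞); use ∫₀^∞ xʲ·e^(−2βx) dx = j!/(2β)^(j+1).
Normalization: ∫|R|² dx = 0.0069566.
⟨x⟩ = 0.45455 and ⟨x²⟩ = 0.27548.
(Δx)² = 0.27548 − (0.45455)² = 0.068871.

0.0689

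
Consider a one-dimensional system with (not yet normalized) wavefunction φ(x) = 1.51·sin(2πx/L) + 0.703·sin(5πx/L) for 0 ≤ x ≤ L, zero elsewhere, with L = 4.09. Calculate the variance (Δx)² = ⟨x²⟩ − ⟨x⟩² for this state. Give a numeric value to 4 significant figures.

Compute ⟨x⟩ and ⟨x²⟩ separately, then (Δx)² = ⟨x²⟩ − ⟨x⟩².
On 0 ≤ x ≤ L (j ≠ l): ∫sin²(jπx/L) dx = L/2, ∫sin(jπx/L)·sin(lπx/L) dx = 0; diagonal moments ∫x·sin²(jπx/L) dx = L²/4, ∫x²·sin²(jπx/L) dx = L³·(1/6 − 1/(4j²π²)); cross terms ∫x·sin(jπx/L)·sin(lπx/L) dx = 0 for j + l even and −4jlL²/(π²(j² − l²)²) for j + l odd, ∫x²·sin(jπx/L)·sin(lπx/L) dx = (−1)^(j+l)·4jlL³/(π²(j² − l²)²); higher powers the same way via product-to-sum and parts.
Normalization: ∫|φ|² dx = 5.6735.
⟨x⟩ = 1.9875 and ⟨x²⟩ = 5.1606.
(Δx)² = 5.1606 − (1.9875)² = 1.2105.

1.211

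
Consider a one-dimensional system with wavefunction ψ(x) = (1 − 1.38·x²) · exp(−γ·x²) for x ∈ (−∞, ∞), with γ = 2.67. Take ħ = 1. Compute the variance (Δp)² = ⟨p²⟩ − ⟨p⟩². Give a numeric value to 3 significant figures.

Compute ⟨p⟩ and ⟨p²⟩ separately; (Δp)² = ⟨p²⟩ − ⟨p⟩².
Expand each integrand as polynomial × e^(−2γx²) and use ∫x^(2j)·e^(−2γx²) dx = (2j−1)!!/(4γ)^j · √(π/(2γ)), odd powers → 0; here √(π/(2γ)) = 0.76702. Differentiate with the product rule, d/dx e^(−γx²) = −2γx·e^(−γx²).
Normalization: ∫|ψ|² dx = 0.60722.
⟨p⟩ = 0.0000 and ⟨p²⟩ = 4.6384.
(Δp)² = 4.6384 − (0.0000)² = 4.6384.

4.64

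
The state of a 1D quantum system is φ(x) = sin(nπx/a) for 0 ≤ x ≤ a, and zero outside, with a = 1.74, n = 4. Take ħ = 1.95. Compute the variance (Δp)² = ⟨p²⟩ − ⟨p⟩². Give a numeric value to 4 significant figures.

198.3

Compute ⟨p⟩ and ⟨p²⟩ separately; (Δp)² = ⟨p²⟩ − ⟨p⟩².
d/dx sin(nπx/a) = (nπ/a)·cos(nπx/a) and d²/dx² sin(nπx/a) = −(nπ/a)²·sin(nπx/a); on 0 ≤ x ≤ a, ∫sin²(nπx/a) dx = a/2 and ∫sin(nπx/a)·cos(nπx/a) dx = 0.
Normalization: ∫|φ|² dx = 0.87000.
⟨p⟩ = 0.0000 and ⟨p²⟩ = 198.33.
(Δp)² = 198.33 − (0.0000)² = 198.33.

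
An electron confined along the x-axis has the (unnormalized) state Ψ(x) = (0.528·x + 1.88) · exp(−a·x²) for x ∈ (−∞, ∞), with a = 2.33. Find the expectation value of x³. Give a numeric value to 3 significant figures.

0.0192

⟨x³⟩ = ∫ x³·|Ψ|² dx / ∫|Ψ|² dx (integrals over the domain).
Expand each integrand as polynomial × e^(−2ax²) and use ∫x^(2j)·e^(−2ax²) dx = (2j−1)!!/(4a)^j · √(π/(2a)), odd powers → 0; here √(π/(2a)) = 0.82107.
State is unnormalized: ∫|Ψ|² dx = 2.9266, and ∫Ψ*·x³·Ψ dx = 0.056298, so ⟨x³⟩ = 0.056298 / 2.9266.
⟨x³⟩ = 0.019237.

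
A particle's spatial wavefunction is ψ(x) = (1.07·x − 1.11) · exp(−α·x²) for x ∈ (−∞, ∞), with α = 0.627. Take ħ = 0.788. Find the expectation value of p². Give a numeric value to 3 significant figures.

p² ψ = −ħ² d²ψ/dx²; ⟨p²⟩ = −ħ² ∫ ψ*·ψ'' dx / ∫|ψ|² dx.
Expand each integrand as polynomial × e^(−2αx²) and use ∫x^(2j)·e^(−2αx²) dx = (2j−1)!!/(4α)^j · √(π/(2α)), odd powers → 0; here √(π/(2α)) = 1.5828. Differentiate with the product rule, d/dx e^(−αx²) = −2αx·e^(−αx²).
State is unnormalized: ∫|ψ|² dx = 2.6727, and ∫ψ*·(−ħ² ψ'') dx = 1.6032, so ⟨p²⟩ = 1.6032 / 2.6727.
⟨p²⟩ = 0.59984.

0.600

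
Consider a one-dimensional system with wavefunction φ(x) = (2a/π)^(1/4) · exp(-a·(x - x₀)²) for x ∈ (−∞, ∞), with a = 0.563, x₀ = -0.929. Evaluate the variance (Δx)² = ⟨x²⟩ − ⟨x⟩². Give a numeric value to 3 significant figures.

Compute ⟨x⟩ and ⟨x²⟩ separately, then (Δx)² = ⟨x²⟩ − ⟨x⟩².
Gaussian moments (u = x − x₀): ∫u^(2j)·e^(−2au²) du = (2j−1)!!/(4a)^j · √(π/(2a)), odd powers integrate to 0; here √(π/(2a)) = 1.6703.
⟨x⟩ = -0.92900 and ⟨x²⟩ = 1.3071.
(Δx)² = 1.3071 − (-0.92900)² = 0.44405.

0.444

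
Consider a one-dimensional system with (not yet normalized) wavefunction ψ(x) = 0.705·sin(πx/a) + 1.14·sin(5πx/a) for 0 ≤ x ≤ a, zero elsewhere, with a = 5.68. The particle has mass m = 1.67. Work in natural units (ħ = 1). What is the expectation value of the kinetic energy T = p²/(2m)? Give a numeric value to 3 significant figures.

T = −(ħ²/2m) d²/dx², so ⟨T⟩ = −(ħ²/2m) ∫ ψ*·ψ'' dx / ∫|ψ|² dx; with m = 1.67.
d²/dx² sin(jπx/a) = −(jπ/a)²·sin(jπx/a); on 0 ≤ x ≤ a, ∫sin²(jπx/a) dx = a/2 and ∫sin(jπx/a)·sin(lπx/a) dx = 0 for j ≠ l, so only diagonal terms survive in ∫|ψ|² and ∫ψ·ψ″; ∫ψ·ψ′ dx = [ψ²/2] between the walls = 0.
State is unnormalized: ∫|ψ|² dx = 5.1024, and ∫ψ*·(−ħ²/2m · ψ'') dx = 8.5806, so ⟨T⟩ = 8.5806 / 5.1024.
⟨T⟩ = 1.6817.

1.68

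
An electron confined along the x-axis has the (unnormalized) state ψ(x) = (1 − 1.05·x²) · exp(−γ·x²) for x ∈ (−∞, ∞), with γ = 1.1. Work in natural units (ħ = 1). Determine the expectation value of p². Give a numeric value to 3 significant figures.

p² ψ = −ħ² d²ψ/dx²; ⟨p²⟩ = −ħ² ∫ ψ*·ψ'' dx / ∫|ψ|² dx.
Expand each integrand as polynomial × e^(−2γx²) and use ∫x^(2j)·e^(−2γx²) dx = (2j−1)!!/(4γ)^j · √(π/(2γ)), odd powers → 0; here √(π/(2γ)) = 1.1950. Differentiate with the product rule, d/dx e^(−γx²) = −2γx·e^(−γx²).
State is unnormalized: ∫|ψ|² dx = 0.82881, and ∫ψ*·(−ħ² ψ'') dx = 2.4659, so ⟨p²⟩ = 2.4659 / 0.82881.
⟨p²⟩ = 2.9752.

2.98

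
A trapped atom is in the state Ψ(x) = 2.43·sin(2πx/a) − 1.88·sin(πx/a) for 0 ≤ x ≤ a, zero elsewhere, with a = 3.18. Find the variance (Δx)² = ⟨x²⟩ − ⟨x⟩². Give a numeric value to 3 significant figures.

Compute ⟨x⟩ and ⟨x²⟩ separately, then (Δx)² = ⟨x²⟩ − ⟨x⟩².
On 0 ≤ x ≤ a (j ≠ l): ∫sin²(jπx/a) dx = a/2, ∫sin(jπx/a)·sin(lπx/a) dx = 0; diagonal moments ∫x·sin²(jπx/a) dx = a²/4, ∫x²·sin²(jπx/a) dx = a³·(1/6 − 1/(4j²π²)); cross terms ∫x·sin(jπx/a)·sin(lπx/a) dx = 0 for j + l even and −4jla²/(π²(j² − l²)²) for j + l odd, ∫x²·sin(jπx/a)·sin(lπx/a) dx = (−1)^(j+l)·4jla³/(π²(j² − l²)²); higher powers the same way via product-to-sum and parts.
Normalization: ∫|Ψ|² dx = 15.008.
⟨x⟩ = 2.1444 and ⟨x²⟩ = 4.8620.
(Δx)² = 4.8620 − (2.1444)² = 0.26335.

0.263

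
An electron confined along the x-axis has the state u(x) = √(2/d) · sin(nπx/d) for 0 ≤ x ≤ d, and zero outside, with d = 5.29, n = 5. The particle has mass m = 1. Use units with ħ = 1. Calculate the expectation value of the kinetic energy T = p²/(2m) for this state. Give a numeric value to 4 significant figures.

T = −(ħ²/2m) d²/dx², so ⟨T⟩ = −(ħ²/2m) ∫ u*·u'' dx; with m = 1.
d/dx sin(nπx/d) = (nπ/d)·cos(nπx/d) and d²/dx² sin(nπx/d) = −(nπ/d)²·sin(nπx/d); on 0 ≤ x ≤ d, ∫sin²(nπx/d) dx = d/2 and ∫sin(nπx/d)·cos(nπx/d) dx = 0.
⟨T⟩ = 4.4086.

4.409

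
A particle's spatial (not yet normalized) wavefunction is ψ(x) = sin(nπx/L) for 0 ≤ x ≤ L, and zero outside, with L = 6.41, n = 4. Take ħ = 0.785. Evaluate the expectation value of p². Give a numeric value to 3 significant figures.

2.37

p² ψ = −ħ² d²ψ/dx²; ⟨p²⟩ = −ħ² ∫ ψ*·ψ'' dx / ∫|ψ|² dx.
d/dx sin(nπx/L) = (nπ/L)·cos(nπx/L) and d²/dx² sin(nπx/L) = −(nπ/L)²·sin(nπx/L); on 0 ≤ x ≤ L, ∫sin²(nπx/L) dx = L/2 and ∫sin(nπx/L)·cos(nπx/L) dx = 0.
State is unnormalized: ∫|ψ|² dx = 3.2050, and ∫ψ*·(−ħ² ψ'') dx = 7.5905, so ⟨p²⟩ = 7.5905 / 3.2050.
⟨p²⟩ = 2.3683.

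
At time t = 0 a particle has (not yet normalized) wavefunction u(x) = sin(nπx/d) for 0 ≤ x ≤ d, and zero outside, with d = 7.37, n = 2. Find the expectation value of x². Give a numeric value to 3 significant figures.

17.4

⟨x²⟩ = ∫ x²·|u|² dx / ∫|u|² dx (integrals over the domain).
With sin²θ = (1 − cos2θ)/2 on 0 ≤ x ≤ d: ∫sin²(nπx/d) dx = d/2, ∫x·sin²(nπx/d) dx = d²/4, ∫x²·sin²(nπx/d) dx = d³·(1/6 − 1/(4n²π²)); higher powers xᵏ the same way, integrating xᵏ·cos(2nπx/d) by parts.
State is unnormalized: ∫|u|² dx = 3.6850, and ∫u*·x²·u dx = 64.184, so ⟨x²⟩ = 64.184 / 3.6850.
⟨x²⟩ = 17.418.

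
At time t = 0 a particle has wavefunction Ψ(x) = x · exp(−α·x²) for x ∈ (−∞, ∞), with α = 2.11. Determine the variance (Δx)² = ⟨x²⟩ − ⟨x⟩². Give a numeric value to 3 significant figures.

Compute ⟨x⟩ and ⟨x²⟩ separately, then (Δx)² = ⟨x²⟩ − ⟨x⟩².
Expand each integrand as polynomial × e^(−2αx²) and use ∫x^(2j)·e^(−2αx²) dx = (2j−1)!!/(4α)^j · √(π/(2α)), odd powers → 0; here √(π/(2α)) = 0.86282.
Normalization: ∫|Ψ|² dx = 0.10223.
⟨x⟩ = 0.0000 and ⟨x²⟩ = 0.35545.
(Δx)² = 0.35545 − (0.0000)² = 0.35545.

0.355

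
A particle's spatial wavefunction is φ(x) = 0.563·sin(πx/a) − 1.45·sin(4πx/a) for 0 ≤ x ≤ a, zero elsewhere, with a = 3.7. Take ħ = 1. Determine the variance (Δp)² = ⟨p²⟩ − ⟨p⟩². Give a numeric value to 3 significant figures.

Compute ⟨p⟩ and ⟨p²⟩ separately; (Δp)² = ⟨p²⟩ − ⟨p⟩².
d²/dx² sin(jπx/a) = −(jπ/a)²·sin(jπx/a); on 0 ≤ x ≤ a, ∫sin²(jπx/a) dx = a/2 and ∫sin(jπx/a)·sin(lπx/a) dx = 0 for j ≠ l, so only diagonal terms survive in ∫|φ|² and ∫φ·φ″; ∫φ·φ′ dx = [φ²/2] between the walls = 0.
Normalization: ∫|φ|² dx = 4.4760.
⟨p⟩ = 0.0000 and ⟨p²⟩ = 10.118.
(Δp)² = 10.118 − (0.0000)² = 10.118.

10.1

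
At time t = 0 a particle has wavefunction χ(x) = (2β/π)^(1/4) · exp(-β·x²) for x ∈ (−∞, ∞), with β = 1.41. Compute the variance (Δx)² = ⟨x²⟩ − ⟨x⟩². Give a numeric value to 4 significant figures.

Compute ⟨x⟩ and ⟨x²⟩ separately, then (Δx)² = ⟨x²⟩ − ⟨x⟩².
Gaussian moments: ∫x^(2j)·e^(−2βx²) dx = (2j−1)!!/(4β)^j · √(π/(2β)), odd powers integrate to 0; here √(π/(2β)) = 1.0555.
⟨x⟩ = 0.0000 and ⟨x²⟩ = 0.17730.
(Δx)² = 0.17730 − (0.0000)² = 0.17730.

0.1773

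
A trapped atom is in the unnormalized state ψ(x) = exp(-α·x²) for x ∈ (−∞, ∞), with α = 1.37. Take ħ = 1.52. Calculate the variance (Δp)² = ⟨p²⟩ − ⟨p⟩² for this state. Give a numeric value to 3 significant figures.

Compute ⟨p⟩ and ⟨p²⟩ separately; (Δp)² = ⟨p²⟩ − ⟨p⟩².
Gaussian moments: ∫x^(2j)·e^(−2αx²) dx = (2j−1)!!/(4α)^j · √(π/(2α)), odd powers integrate to 0; here √(π/(2α)) = 1.0708. Derivatives: d/dx e^(−αx²) = −2αx·e^(−αx²), d²/dx² e^(−αx²) = (4α²x² − 2α)·e^(−αx²).
Normalization: ∫|ψ|² dx = 1.0708.
⟨p⟩ = 0.0000 and ⟨p²⟩ = 3.1652.
(Δp)² = 3.1652 − (0.0000)² = 3.1652.

3.17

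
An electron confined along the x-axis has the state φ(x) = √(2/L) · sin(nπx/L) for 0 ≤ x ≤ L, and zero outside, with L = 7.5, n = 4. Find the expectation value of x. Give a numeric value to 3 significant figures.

⟨x⟩ = ∫ x·|φ|² dx (integrals over the domain).
With sin²θ = (1 − cos2θ)/2 on 0 ≤ x ≤ L: ∫sin²(nπx/L) dx = L/2, ∫x·sin²(nπx/L) dx = L²/4, ∫x²·sin²(nπx/L) dx = L³·(1/6 − 1/(4n²π²)); higher powers xᵏ the same way, integrating xᵏ·cos(2nπx/L) by parts.
⟨x⟩ = 3.7500.

3.75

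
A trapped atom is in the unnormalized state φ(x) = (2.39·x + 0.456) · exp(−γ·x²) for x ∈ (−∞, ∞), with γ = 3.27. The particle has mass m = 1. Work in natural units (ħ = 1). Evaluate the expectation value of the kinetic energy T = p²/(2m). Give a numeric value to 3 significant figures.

3.85

T = −(ħ²/2m) d²/dx², so ⟨T⟩ = −(ħ²/2m) ∫ φ*·φ'' dx / ∫|φ|² dx; with m = 1.
Expand each integrand as polynomial × e^(−2γx²) and use ∫x^(2j)·e^(−2γx²) dx = (2j−1)!!/(4γ)^j · √(π/(2γ)), odd powers → 0; here √(π/(2γ)) = 0.69308. Differentiate with the product rule, d/dx e^(−γx²) = −2γx·e^(−γx²).
State is unnormalized: ∫|φ|² dx = 0.44679, and ∫φ*·(−ħ²/2m · φ'') dx = 1.7202, so ⟨T⟩ = 1.7202 / 0.44679.
⟨T⟩ = 3.8502.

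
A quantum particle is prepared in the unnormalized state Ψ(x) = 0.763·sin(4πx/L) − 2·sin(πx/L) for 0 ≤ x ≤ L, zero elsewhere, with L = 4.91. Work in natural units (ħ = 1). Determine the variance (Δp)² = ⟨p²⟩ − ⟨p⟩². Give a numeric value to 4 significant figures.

Compute ⟨p⟩ and ⟨p²⟩ separately; (Δp)² = ⟨p²⟩ − ⟨p⟩².
d²/dx² sin(jπx/L) = −(jπ/L)²·sin(jπx/L); on 0 ≤ x ≤ L, ∫sin²(jπx/L) dx = L/2 and ∫sin(jπx/L)·sin(lπx/L) dx = 0 for j ≠ l, so only diagonal terms survive in ∫|Ψ|² and ∫Ψ·Ψ″; ∫Ψ·Ψ′ dx = [Ψ²/2] between the walls = 0.
Normalization: ∫|Ψ|² dx = 11.249.
⟨p⟩ = 0.0000 and ⟨p²⟩ = 1.1896.
(Δp)² = 1.1896 − (0.0000)² = 1.1896.

1.190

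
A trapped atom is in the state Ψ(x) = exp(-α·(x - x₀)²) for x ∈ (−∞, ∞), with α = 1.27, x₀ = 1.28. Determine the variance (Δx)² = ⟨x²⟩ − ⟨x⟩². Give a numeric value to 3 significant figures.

0.197

Compute ⟨x⟩ and ⟨x²⟩ separately, then (Δx)² = ⟨x²⟩ − ⟨x⟩².
Gaussian moments (u = x − x₀): ∫u^(2j)·e^(−2αu²) du = (2j−1)!!/(4α)^j · √(π/(2α)), odd powers integrate to 0; here √(π/(2α)) = 1.1121.
Normalization: ∫|Ψ|² dx = 1.1121.
⟨x⟩ = 1.2800 and ⟨x²⟩ = 1.8353.
(Δx)² = 1.8353 − (1.2800)² = 0.19685.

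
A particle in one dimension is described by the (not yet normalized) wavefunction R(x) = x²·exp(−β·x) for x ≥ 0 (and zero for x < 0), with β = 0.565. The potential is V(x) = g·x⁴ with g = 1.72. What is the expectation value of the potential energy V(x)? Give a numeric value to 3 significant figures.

⟨V⟩ = ∫ V(x)·|R|² dx / ∫|R|² dx.
Every integrand reduces to terms xʲ·e^(−2βx) on [0, ∞); use ∫₀^∞ xʲ·e^(−2βx) dx = j!/(2β)^(j+1).
State is unnormalized: ∫|R|² dx = 13.026, and ∫R*·V(x)·R dx = 23086., so ⟨V⟩ = 23086. / 13.026.
⟨V⟩ = 1772.2.

1.77e+03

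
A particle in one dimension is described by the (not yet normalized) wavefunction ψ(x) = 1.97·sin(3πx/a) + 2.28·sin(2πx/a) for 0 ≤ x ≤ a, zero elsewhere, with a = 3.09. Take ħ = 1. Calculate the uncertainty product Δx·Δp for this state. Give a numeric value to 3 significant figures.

Δx = √(⟨x²⟩−⟨x⟩²), Δp = √(⟨p²⟩−⟨p⟩²).
On 0 ≤ x ≤ a (j ≠ l): ∫sin²(jπx/a) dx = a/2, ∫sin(jπx/a)·sin(lπx/a) dx = 0; diagonal moments ∫x·sin²(jπx/a) dx = a²/4, ∫x²·sin²(jπx/a) dx = a³·(1/6 − 1/(4j²π²)); cross terms ∫x·sin(jπx/a)·sin(lπx/a) dx = 0 for j + l even and −4jla²/(π²(j² − l²)²) for j + l odd, ∫x²·sin(jπx/a)·sin(lπx/a) dx = (−1)^(j+l)·4jla³/(π²(j² − l²)²); higher powers the same way via product-to-sum and parts. d²/dx² sin(jπx/a) = −(jπ/a)²·sin(jπx/a); on 0 ≤ x ≤ a, ∫sin²(jπx/a) dx = a/2 and ∫sin(jπx/a)·sin(lπx/a) dx = 0 for j ≠ l, so only diagonal terms survive in ∫|ψ|² and ∫ψ·ψ″; ∫ψ·ψ′ dx = [ψ²/2] between the walls = 0.
Normalization: ∫|ψ|² dx = 14.028.
⟨x⟩ = 0.95024, ⟨x²⟩ = 1.2527 ⇒ Δx = 0.59138.
⟨p⟩ = 0.0000, ⟨p²⟩ = 6.3439 ⇒ Δp = 2.5187.
Δx·Δp = 1.4895.

1.49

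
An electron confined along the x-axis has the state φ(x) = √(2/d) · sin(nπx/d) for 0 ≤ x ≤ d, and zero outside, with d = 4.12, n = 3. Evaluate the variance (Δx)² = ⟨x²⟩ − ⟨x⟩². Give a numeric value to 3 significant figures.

Compute ⟨x⟩ and ⟨x²⟩ separately, then (Δx)² = ⟨x²⟩ − ⟨x⟩².
With sin²θ = (1 − cos2θ)/2 on 0 ≤ x ≤ d: ∫sin²(nπx/d) dx = d/2, ∫x·sin²(nπx/d) dx = d²/4, ∫x²·sin²(nπx/d) dx = d³·(1/6 − 1/(4n²π²)); higher powers xᵏ the same way, integrating xᵏ·cos(2nπx/d) by parts.
⟨x⟩ = 2.0600 and ⟨x²⟩ = 5.5626.
(Δx)² = 5.5626 − (2.0600)² = 1.3190.

1.32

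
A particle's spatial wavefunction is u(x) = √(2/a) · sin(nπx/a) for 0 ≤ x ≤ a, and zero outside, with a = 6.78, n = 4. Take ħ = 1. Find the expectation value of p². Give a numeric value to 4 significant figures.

3.435

p² u = −ħ² d²u/dx²; ⟨p²⟩ = −ħ² ∫ u*·u'' dx.
d/dx sin(nπx/a) = (nπ/a)·cos(nπx/a) and d²/dx² sin(nπx/a) = −(nπ/a)²·sin(nπx/a); on 0 ≤ x ≤ a, ∫sin²(nπx/a) dx = a/2 and ∫sin(nπx/a)·cos(nπx/a) dx = 0.
⟨p²⟩ = 3.4353.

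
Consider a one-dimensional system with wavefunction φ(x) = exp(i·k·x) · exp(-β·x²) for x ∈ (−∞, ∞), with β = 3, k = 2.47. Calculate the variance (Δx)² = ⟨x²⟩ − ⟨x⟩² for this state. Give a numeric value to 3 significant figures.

Compute ⟨x⟩ and ⟨x²⟩ separately, then (Δx)² = ⟨x²⟩ − ⟨x⟩².
Gaussian moments: ∫x^(2j)·e^(−2βx²) dx = (2j−1)!!/(4β)^j · √(π/(2β)), odd powers integrate to 0; here √(π/(2β)) = 0.72360.
Normalization: ∫|φ|² dx = 0.72360.
⟨x⟩ = 0.0000 and ⟨x²⟩ = 0.083333.
(Δx)² = 0.083333 − (0.0000)² = 0.083333.

0.0833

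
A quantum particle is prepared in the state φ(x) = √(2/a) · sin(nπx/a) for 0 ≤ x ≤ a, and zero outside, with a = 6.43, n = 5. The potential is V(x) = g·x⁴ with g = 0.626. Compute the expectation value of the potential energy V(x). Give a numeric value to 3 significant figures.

210.

⟨V⟩ = ∫ V(x)·|φ|² dx.
With sin²θ = (1 − cos2θ)/2 on 0 ≤ x ≤ a: ∫sin²(nπx/a) dx = a/2, ∫x·sin²(nπx/a) dx = a²/4, ∫x²·sin²(nπx/a) dx = a³·(1/6 − 1/(4n²π²)); higher powers xᵏ the same way, integrating xᵏ·cos(2nπx/a) by parts.
⟨V⟩ = 209.71.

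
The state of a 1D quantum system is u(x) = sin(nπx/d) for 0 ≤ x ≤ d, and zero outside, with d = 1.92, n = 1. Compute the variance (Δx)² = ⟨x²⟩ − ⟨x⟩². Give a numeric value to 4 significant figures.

Compute ⟨x⟩ and ⟨x²⟩ separately, then (Δx)² = ⟨x²⟩ − ⟨x⟩².
With sin²θ = (1 − cos2θ)/2 on 0 ≤ x ≤ d: ∫sin²(nπx/d) dx = d/2, ∫x·sin²(nπx/d) dx = d²/4, ∫x²·sin²(nπx/d) dx = d³·(1/6 − 1/(4n²π²)); higher powers xᵏ the same way, integrating xᵏ·cos(2nπx/d) by parts.
Normalization: ∫|u|² dx = 0.96000.
⟨x⟩ = 0.96000 and ⟨x²⟩ = 1.0420.
(Δx)² = 1.0420 − (0.96000)² = 0.12044.

0.1204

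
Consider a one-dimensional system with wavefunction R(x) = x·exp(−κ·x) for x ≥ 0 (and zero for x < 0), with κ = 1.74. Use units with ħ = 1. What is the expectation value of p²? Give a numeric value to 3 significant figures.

p² R = −ħ² d²R/dx²; ⟨p²⟩ = −ħ² ∫ R*·R'' dx / ∫|R|² dx.
Differentiate x·exp(−κ·x) with the product rule; every integrand then reduces to terms xʲ·e^(−2κx) on [0, ∞), with ∫₀^∞ xʲ·e^(−2κx) dx = j!/(2κ)^(j+1).
State is unnormalized: ∫|R|² dx = 0.047456, and ∫R*·(−ħ² R'') dx = 0.14368, so ⟨p²⟩ = 0.14368 / 0.047456.
⟨p²⟩ = 3.0276.

3.03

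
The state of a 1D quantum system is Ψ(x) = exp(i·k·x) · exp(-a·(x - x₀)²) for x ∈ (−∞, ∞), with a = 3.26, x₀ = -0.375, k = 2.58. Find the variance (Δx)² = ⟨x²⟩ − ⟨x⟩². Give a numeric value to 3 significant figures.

Compute ⟨x⟩ and ⟨x²⟩ separately, then (Δx)² = ⟨x²⟩ − ⟨x⟩².
Gaussian moments (u = x − x₀): ∫u^(2j)·e^(−2au²) du = (2j−1)!!/(4a)^j · √(π/(2a)), odd powers integrate to 0; here √(π/(2a)) = 0.69415.
Normalization: ∫|Ψ|² dx = 0.69415.
⟨x⟩ = -0.37500 and ⟨x²⟩ = 0.21731.
(Δx)² = 0.21731 − (-0.37500)² = 0.076687.

0.0767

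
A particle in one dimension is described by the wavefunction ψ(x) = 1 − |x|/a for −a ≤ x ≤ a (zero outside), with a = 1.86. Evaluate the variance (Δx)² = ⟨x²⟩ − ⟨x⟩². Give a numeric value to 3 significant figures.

Compute ⟨x⟩ and ⟨x²⟩ separately, then (Δx)² = ⟨x²⟩ − ⟨x⟩².
ψ is even, so ∫ over [−a, a] = 2∫₀ᵃ with ψ = 1 − x/a there: ∫₀ᵃ (1 − x/a)² dx = a/3, ∫₀ᵃ x²(1 − x/a)² dx = a³/30, ∫₀ᵃ x⁴(1 − x/a)² dx = a⁵/105.
Normalization: ∫|ψ|² dx = 1.2400.
⟨x⟩ = 0.0000 and ⟨x²⟩ = 0.34596.
(Δx)² = 0.34596 − (0.0000)² = 0.34596.

0.346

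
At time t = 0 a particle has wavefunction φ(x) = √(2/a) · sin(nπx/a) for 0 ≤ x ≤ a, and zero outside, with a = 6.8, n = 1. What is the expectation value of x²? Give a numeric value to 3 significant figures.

⟨x²⟩ = ∫ x²·|φ|² dx (integrals over the domain).
With sin²θ = (1 − cos2θ)/2 on 0 ≤ x ≤ a: ∫sin²(nπx/a) dx = a/2, ∫x·sin²(nπx/a) dx = a²/4, ∫x²·sin²(nπx/a) dx = a³·(1/6 − 1/(4n²π²)); higher powers xᵏ the same way, integrating xᵏ·cos(2nπx/a) by parts.
⟨x²⟩ = 13.071.

13.1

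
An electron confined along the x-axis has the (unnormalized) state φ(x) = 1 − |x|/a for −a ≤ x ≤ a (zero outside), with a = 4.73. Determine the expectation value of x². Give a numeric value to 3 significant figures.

2.24

⟨x²⟩ = ∫ x²·|φ|² dx / ∫|φ|² dx (integrals over the domain).
φ is even, so ∫ over [−a, a] = 2∫₀ᵃ with φ = 1 − x/a there: ∫₀ᵃ (1 − x/a)² dx = a/3, ∫₀ᵃ x²(1 − x/a)² dx = a³/30, ∫₀ᵃ x⁴(1 − x/a)² dx = a⁵/105.
State is unnormalized: ∫|φ|² dx = 3.1533, and ∫φ*·x²·φ dx = 7.0549, so ⟨x²⟩ = 7.0549 / 3.1533.
⟨x²⟩ = 2.2373.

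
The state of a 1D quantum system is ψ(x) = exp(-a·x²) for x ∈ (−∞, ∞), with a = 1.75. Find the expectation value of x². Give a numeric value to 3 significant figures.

⟨x²⟩ = ∫ x²·|ψ|² dx / ∫|ψ|² dx (integrals over the domain).
Gaussian moments: ∫x^(2j)·e^(−2ax²) dx = (2j−1)!!/(4a)^j · √(π/(2a)), odd powers integrate to 0; here √(π/(2a)) = 0.94742.
State is unnormalized: ∫|ψ|² dx = 0.94742, and ∫ψ*·x²·ψ dx = 0.13535, so ⟨x²⟩ = 0.13535 / 0.94742.
⟨x²⟩ = 0.14286.

0.143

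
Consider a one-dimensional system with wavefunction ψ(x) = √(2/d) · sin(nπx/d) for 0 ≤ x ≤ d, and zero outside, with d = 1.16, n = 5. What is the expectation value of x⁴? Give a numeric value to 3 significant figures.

⟨x⁴⟩ = ∫ x⁴·|ψ|² dx (integrals over the domain).
With sin²θ = (1 − cos2θ)/2 on 0 ≤ x ≤ d: ∫sin²(nπx/d) dx = d/2, ∫x·sin²(nπx/d) dx = d²/4, ∫x²·sin²(nπx/d) dx = d³·(1/6 − 1/(4n²π²)); higher powers xᵏ the same way, integrating xᵏ·cos(2nπx/d) by parts.
⟨x⁴⟩ = 0.35483.

0.355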